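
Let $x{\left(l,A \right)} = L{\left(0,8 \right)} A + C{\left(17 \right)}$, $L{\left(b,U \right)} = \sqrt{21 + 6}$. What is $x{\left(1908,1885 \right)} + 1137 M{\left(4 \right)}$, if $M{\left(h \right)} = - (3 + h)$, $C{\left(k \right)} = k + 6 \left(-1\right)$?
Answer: $-7948 + 5655 \sqrt{3} \approx 1846.7$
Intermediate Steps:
$C{\left(k \right)} = -6 + k$ ($C{\left(k \right)} = k - 6 = -6 + k$)
$M{\left(h \right)} = -3 - h$
$L{\left(b,U \right)} = 3 \sqrt{3}$ ($L{\left(b,U \right)} = \sqrt{27} = 3 \sqrt{3}$)
$x{\left(l,A \right)} = 11 + 3 A \sqrt{3}$ ($x{\left(l,A \right)} = 3 \sqrt{3} A + \left(-6 + 17\right) = 3 A \sqrt{3} + 11 = 11 + 3 A \sqrt{3}$)
$x{\left(1908,1885 \right)} + 1137 M{\left(4 \right)} = \left(11 + 3 \cdot 1885 \sqrt{3}\right) + 1137 \left(-3 - 4\right) = \left(11 + 5655 \sqrt{3}\right) + 1137 \left(-3 - 4\right) = \left(11 + 5655 \sqrt{3}\right) + 1137 \left(-7\right) = \left(11 + 5655 \sqrt{3}\right) - 7959 = -7948 + 5655 \sqrt{3}$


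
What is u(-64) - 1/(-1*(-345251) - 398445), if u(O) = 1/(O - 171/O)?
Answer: -3400491/208786450 ≈ -0.016287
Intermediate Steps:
u(-64) - 1/(-1*(-345251) - 398445) = -64/(-171 + (-64)²) - 1/(-1*(-345251) - 398445) = -64/(-171 + 4096) - 1/(345251 - 398445) = -64/3925 - 1/(-53194) = -64*1/3925 - 1*(-1/53194) = -64/3925 + 1/53194 = -3400491/208786450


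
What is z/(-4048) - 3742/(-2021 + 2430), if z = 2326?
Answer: -8049475/827816 ≈ -9.7238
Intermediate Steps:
z/(-4048) - 3742/(-2021 + 2430) = 2326/(-4048) - 3742/(-2021 + 2430) = 2326*(-1/4048) - 3742/409 = -1163/2024 - 3742*1/409 = -1163/2024 - 3742/409 = -8049475/827816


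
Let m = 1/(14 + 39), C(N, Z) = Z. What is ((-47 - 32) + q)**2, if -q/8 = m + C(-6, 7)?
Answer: 51308569/2809 ≈ 18266.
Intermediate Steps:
m = 1/53 ≈ 0.018868
q = -2976/53 (q = -8*(1/53 + 7) = -8*372/53 = -2976/53 ≈ -56.151)
((-47 - 32) + q)**2 = ((-47 - 32) - 2976/53)**2 = (-79 - 2976/53)**2 = (-7163/53)**2 = 51308569/2809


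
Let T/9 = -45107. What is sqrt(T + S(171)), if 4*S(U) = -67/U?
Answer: I*sqrt(5275896421)/114 ≈ 637.15*I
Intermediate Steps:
S(U) = -67/(4*U) (S(U) = (-67/U)/4 = -67/(4*U))
T = -405963 (T = 9*(-45107) = -405963)
sqrt(T + S(171)) = sqrt(-405963 - 67/4/171) = sqrt(-405963 - 67/4*1/171) = sqrt(-405963 - 67/684) = sqrt(-277678759/684) = I*sqrt(5275896421)/114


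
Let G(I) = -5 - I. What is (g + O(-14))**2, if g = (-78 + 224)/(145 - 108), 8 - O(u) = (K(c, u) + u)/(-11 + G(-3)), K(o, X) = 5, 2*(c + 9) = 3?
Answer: 29300569/231361 ≈ 126.64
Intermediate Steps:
c = -15/2 (c = -9 + (1/2)*3 = -9 + 3/2 = -15/2 ≈ -7.5000)
O(u) = 109/13 + u/13 (O(u) = 8 - (5 + u)/(-11 + (-5 - 1*(-3))) = 8 - (5 + u)/(-11 + (-5 + 3)) = 8 - (5 + u)/(-11 - 2) = 8 - (5 + u)/(-13) = 8 - (5 + u)*(-1)/13 = 8 - (-5/13 - u/13) = 8 + (5/13 + u/13) = 109/13 + u/13)
g = 146/37 ≈ 3.9459
(g + O(-14))**2 = (146/37 + (109/13 + (1/13)*(-14)))**2 = (146/37 + (109/13 - 14/13))**2 = (146/37 + 95/13)**2 = (5413/481)**2 = 29300569/231361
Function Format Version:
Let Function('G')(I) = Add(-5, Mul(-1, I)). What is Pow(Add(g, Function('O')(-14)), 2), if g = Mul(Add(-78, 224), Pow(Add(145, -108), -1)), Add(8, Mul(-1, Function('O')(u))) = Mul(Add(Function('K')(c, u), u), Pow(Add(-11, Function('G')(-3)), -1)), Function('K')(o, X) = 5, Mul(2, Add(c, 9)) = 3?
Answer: Rational(29300569, 231361) ≈ 126.64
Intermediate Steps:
c = Rational(-15, 2) (c = Add(-9, Mul(Rational(1, 2), 3)) = Add(-9, Rational(3, 2)) = Rational(-15, 2) ≈ -7.5000)
Function('O')(u) = Add(Rational(109, 13), Mul(Rational(1, 13), u)) (Function('O')(u) = Add(8, Mul(-1, Mul(Add(5, u), Pow(Add(-11, Add(-5, Mul(-1, -3))), -1)))) = Add(8, Mul(-1, Mul(Add(5, u), Pow(Add(-11, Add(-5, 3)), -1)))) = Add(8, Mul(-1, Mul(Add(5, u), Pow(Add(-11, -2), -1)))) = Add(8, Mul(-1, Mul(Add(5, u), Pow(-13, -1)))) = Add(8, Mul(-1, Mul(Add(5, u), Rational(-1, 13)))) = Add(8, Mul(-1, Add(Rational(-5, 13), Mul(Rational(-1, 13), u)))) = Add(8, Add(Rational(5, 13), Mul(Rational(1, 13), u))) = Add(Rational(109, 13), Mul(Rational(1, 13), u)))
g = Rational(146, 37) (g = Mul(146, Pow(37, -1)) = Mul(146, Rational(1, 37)) = Rational(146, 37) ≈ 3.9459)
Pow(Add(g, Function('O')(-14)), 2) = Pow(Add(Rational(146, 37), Add(Rational(109, 13), Mul(Rational(1, 13), -14))), 2) = Pow(Add(Rational(146, 37), Add(Rational(109, 13), Rational(-14, 13))), 2) = Pow(Add(Rational(146, 37), Rational(95, 13)), 2) = Pow(Rational(5413, 481), 2) = Rational(29300569, 231361)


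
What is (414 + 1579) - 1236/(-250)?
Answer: 249743/125 ≈ 1997.9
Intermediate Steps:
(414 + 1579) - 1236/(-250) = 1993 - 1236*(-1/250) = 1993 + 618/125 = 249743/125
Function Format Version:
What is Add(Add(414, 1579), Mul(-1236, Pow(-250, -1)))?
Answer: Rational(249743, 125) ≈ 1997.9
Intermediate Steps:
Add(Add(414, 1579), Mul(-1236, Pow(-250, -1))) = Add(1993, Mul(-1236, Rational(-1, 250))) = Add(1993, Rational(618, 125)) = Rational(249743, 125)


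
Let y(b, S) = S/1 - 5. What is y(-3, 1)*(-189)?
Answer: 756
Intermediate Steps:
y(b, S) = -5 + S (y(b, S) = 1*S - 5 = S - 5 = -5 + S)
y(-3, 1)*(-189) = (-5 + 1)*(-189) = -4*(-189) = 756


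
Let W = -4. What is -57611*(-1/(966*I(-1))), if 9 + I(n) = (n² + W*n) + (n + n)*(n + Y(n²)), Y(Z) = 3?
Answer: -57611/7728 ≈ -7.4548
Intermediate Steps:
I(n) = -9 + n² - 4*n + 2*n*(3 + n) (I(n) = -9 + ((n² - 4*n) + (n + n)*(n + 3)) = -9 + ((n² - 4*n) + (2*n)*(3 + n)) = -9 + ((n² - 4*n) + 2*n*(3 + n)) = -9 + (n² - 4*n + 2*n*(3 + n)) = -9 + n² - 4*n + 2*n*(3 + n))
-57611*(-1/(966*I(-1))) = -57611*(-1/(966*(-9 + 2*(-1) + 3*(-1)²))) = -57611*(-1/(966*(-9 - 2 + 3*1))) = -57611*(-1/(966*(-9 - 2 + 3))) = -57611/((-966*(-8))) = -57611/7728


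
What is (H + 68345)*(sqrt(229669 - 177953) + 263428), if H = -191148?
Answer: -32349748684 - 245606*sqrt(12929) ≈ -3.2378e+10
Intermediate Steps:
(H + 68345)*(sqrt(229669 - 177953) + 263428) = (-191148 + 68345)*(sqrt(229669 - 177953) + 263428) = -122803*(sqrt(51716) + 263428) = -122803*(2*sqrt(12929) + 263428) = -122803*(263428 + 2*sqrt(12929)) = -32349748684 - 245606*sqrt(12929)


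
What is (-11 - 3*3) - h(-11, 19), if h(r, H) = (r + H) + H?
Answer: -47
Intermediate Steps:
h(r, H) = r + 2*H (h(r, H) = (H + r) + H = r + 2*H)
(-11 - 3*3) - h(-11, 19) = (-11 - 3*3) - (-11 + 2*19) = (-11 - 9) - (-11 + 38) = -20 - 1*27 = -20 - 27 = -47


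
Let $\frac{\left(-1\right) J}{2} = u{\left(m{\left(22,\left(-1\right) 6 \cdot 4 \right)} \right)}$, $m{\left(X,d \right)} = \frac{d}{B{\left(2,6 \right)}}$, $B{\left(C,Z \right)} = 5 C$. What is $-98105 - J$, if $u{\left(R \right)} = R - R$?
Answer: $-98105$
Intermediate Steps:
$m{\left(X,d \right)} = \frac{d}{10}$ ($m{\left(X,d \right)} = \frac{d}{5 \cdot 2} = \frac{d}{10}$)
$u{\left(R \right)} = 0$
$J = 0$ ($J = \left(-2\right) 0 = 0$)
$-98105 - J = -98105 - 0 = -98105 + 0 = -98105$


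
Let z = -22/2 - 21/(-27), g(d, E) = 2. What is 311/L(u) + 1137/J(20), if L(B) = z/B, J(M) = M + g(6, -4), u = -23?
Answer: 33063/44 ≈ 751.43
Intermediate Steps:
z = -92/9 (z = -22*½ - 21*(-1/27) = -11 + 7/9 = -92/9 ≈ -10.222)
J(M) = 2 + M (J(M) = M + 2 = 2 + M)
L(B) = -92/(9*B)
311/L(u) + 1137/J(20) = 311/((-92/9/(-23))) + 1137/(2 + 20) = 311/((-92/9*(-1/23))) + 1137/22 = 311/(4/9) + 1137*(1/22) = 311*(9/4) + 1137/22 = 2799/4 + 1137/22 = 33063/44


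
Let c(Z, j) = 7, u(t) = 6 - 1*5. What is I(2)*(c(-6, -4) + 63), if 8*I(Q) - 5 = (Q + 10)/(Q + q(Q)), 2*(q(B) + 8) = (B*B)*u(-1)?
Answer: 35/2 ≈ 17.500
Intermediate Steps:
u(t) = 1 (u(t) = 6 - 5 = 1)
q(B) = -8 + B²/2 (q(B) = -8 + ((B*B)*1)/2 = -8 + (B²*1)/2 = -8 + B²/2)
I(Q) = 5/8 + (10 + Q)/(8*(-8 + Q + Q²/2)) (I(Q) = 5/8 + ((Q + 10)/(Q + (-8 + Q²/2)))/8 = 5/8 + ((10 + Q)/(-8 + Q + Q²/2))/8 = 5/8 + (10 + Q)/(8*(-8 + Q + Q²/2)))
I(2)*(c(-6, -4) + 63) = ((-60 + 5*2² + 12*2)/(8*(-16 + 2² + 2*2)))*(7 + 63) = ((-60 + 5*4 + 24)/(8*(-16 + 4 + 4)))*70 = ((⅛)*(-60 + 20 + 24)/(-8))*70 = ((⅛)*(-⅛)*(-16))*70 = (¼)*70 = 35/2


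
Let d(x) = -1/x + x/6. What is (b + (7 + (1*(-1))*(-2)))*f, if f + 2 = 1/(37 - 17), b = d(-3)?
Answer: -689/40 ≈ -17.225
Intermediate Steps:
d(x) = -1/x + x/6 (d(x) = -1/x + x*(1/6) = -1/x + x/6)
b = -1/6 (b = -1/(-3) + (1/6)*(-3) = -1*(-1/3) - 1/2 = 1/3 - 1/2 = -1/6 ≈ -0.16667)
f = -39/20 (f = -2 + 1/(37 - 17) = -2 + 1/20 = -39/20 ≈ -1.9500)
(b + (7 + (1*(-1))*(-2)))*f = (-1/6 + (7 + (1*(-1))*(-2)))*(-39/20) = (-1/6 + (7 - 1*(-2)))*(-39/20) = (-1/6 + (7 + 2))*(-39/20) = (-1/6 + 9)*(-39/20) = (53/6)*(-39/20) = -689/40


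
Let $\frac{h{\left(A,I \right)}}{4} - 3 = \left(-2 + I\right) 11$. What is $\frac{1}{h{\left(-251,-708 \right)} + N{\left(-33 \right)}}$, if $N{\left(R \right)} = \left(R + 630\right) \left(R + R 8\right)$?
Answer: $- \frac{1}{208537} \approx -4.7953 \cdot 10^{-6}$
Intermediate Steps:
$h{\left(A,I \right)} = -76 + 44 I$ ($h{\left(A,I \right)} = 12 + 4 \left(-2 + I\right) 11 = 12 + 4 \left(-22 + 11 I\right) = 12 + \left(-88 + 44 I\right) = -76 + 44 I$)
$N{\left(R \right)} = 9 R \left(630 + R\right)$ ($N{\left(R \right)} = \left(630 + R\right) \left(R + 8 R\right) = \left(630 + R\right) 9 R = 9 R \left(630 + R\right)$)
$\frac{1}{h{\left(-251,-708 \right)} + N{\left(-33 \right)}} = \frac{1}{\left(-76 + 44 \left(-708\right)\right) + 9 \left(-33\right) \left(630 - 33\right)} = \frac{1}{\left(-76 - 31152\right) + 9 \left(-33\right) 597} = \frac{1}{-31228 - 177309} = \frac{1}{-208537} = - \frac{1}{208537}$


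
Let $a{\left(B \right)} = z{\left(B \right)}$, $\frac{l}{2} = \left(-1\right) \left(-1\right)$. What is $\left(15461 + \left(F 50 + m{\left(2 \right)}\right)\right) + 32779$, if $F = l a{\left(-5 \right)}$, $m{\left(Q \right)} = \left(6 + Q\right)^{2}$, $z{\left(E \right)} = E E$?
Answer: $50804$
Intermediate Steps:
$z{\left(E \right)} = E^{2}$
$l = 2$ ($l = 2 \left(\left(-1\right) \left(-1\right)\right) = 2 \cdot 1 = 2$)
$a{\left(B \right)} = B^{2}$
$F = 50$ ($F = 2 \left(-5\right)^{2} = 2 \cdot 25 = 50$)
$\left(15461 + \left(F 50 + m{\left(2 \right)}\right)\right) + 32779 = \left(15461 + \left(50 \cdot 50 + \left(6 + 2\right)^{2}\right)\right) + 32779 = \left(15461 + \left(2500 + 8^{2}\right)\right) + 32779 = \left(15461 + \left(2500 + 64\right)\right) + 32779 = \left(15461 + 2564\right) + 32779 = 18025 + 32779 = 50804$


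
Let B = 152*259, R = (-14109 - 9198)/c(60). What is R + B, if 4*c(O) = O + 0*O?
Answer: 189071/5 ≈ 37814.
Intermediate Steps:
c(O) = O/4 (c(O) = (O + 0*O)/4 = (O + 0)/4 = O/4)
R = -7769/5 (R = (-14109 - 9198)/(((¼)*60)) = -23307/15 = -23307*1/15 = -7769/5 ≈ -1553.8)
B = 39368
R + B = -7769/5 + 39368 = 189071/5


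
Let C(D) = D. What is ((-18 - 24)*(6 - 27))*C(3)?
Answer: 2646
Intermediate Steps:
((-18 - 24)*(6 - 27))*C(3) = ((-18 - 24)*(6 - 27))*3 = -42*(-21)*3 = 882*3 = 2646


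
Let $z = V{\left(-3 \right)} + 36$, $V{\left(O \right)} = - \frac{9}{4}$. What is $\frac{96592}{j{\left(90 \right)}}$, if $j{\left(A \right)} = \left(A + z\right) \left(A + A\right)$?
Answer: $\frac{96592}{22275} \approx 4.3363$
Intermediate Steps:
$V{\left(O \right)} = - \frac{9}{4}$ ($V{\left(O \right)} = \left(-9\right) \frac{1}{4} = - \frac{9}{4}$)
$z = \frac{135}{4}$ ($z = - \frac{9}{4} + 36 = \frac{135}{4} \approx 33.75$)
$j{\left(A \right)} = 2 A \left(\frac{135}{4} + A\right)$ ($j{\left(A \right)} = \left(A + \frac{135}{4}\right) \left(A + A\right) = \left(\frac{135}{4} + A\right) 2 A = 2 A \left(\frac{135}{4} + A\right)$)
$\frac{96592}{j{\left(90 \right)}} = \frac{96592}{\frac{1}{2} \cdot 90 \left(135 + 4 \cdot 90\right)} = \frac{96592}{\frac{1}{2} \cdot 90 \left(135 + 360\right)} = \frac{96592}{\frac{1}{2} \cdot 90 \cdot 495} = \frac{96592}{22275}$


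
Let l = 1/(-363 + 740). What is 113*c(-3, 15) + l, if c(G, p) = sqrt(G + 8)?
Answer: 1/377 + 113*sqrt(5) ≈ 252.68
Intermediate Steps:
c(G, p) = sqrt(8 + G)
l = 1/377 ≈ 0.0026525
113*c(-3, 15) + l = 113*sqrt(8 - 3) + 1/377 = 113*sqrt(5) + 1/377 = 1/377 + 113*sqrt(5)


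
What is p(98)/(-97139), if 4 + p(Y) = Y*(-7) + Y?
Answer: 592/97139 ≈ 0.0060944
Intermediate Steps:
p(Y) = -4 - 6*Y (p(Y) = -4 + (Y*(-7) + Y) = -4 + (-7*Y + Y) = -4 - 6*Y)
p(98)/(-97139) = (-4 - 6*98)/(-97139) = (-4 - 588)*(-1/97139) = -592*(-1/97139) = 592/97139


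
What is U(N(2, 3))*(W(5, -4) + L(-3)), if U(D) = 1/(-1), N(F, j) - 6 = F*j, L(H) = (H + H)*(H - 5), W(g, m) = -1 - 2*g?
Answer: -37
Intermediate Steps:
L(H) = 2*H*(-5 + H) (L(H) = (2*H)*(-5 + H) = 2*H*(-5 + H))
N(F, j) = 6 + F*j
U(D) = -1
U(N(2, 3))*(W(5, -4) + L(-3)) = -((-1 - 2*5) + 2*(-3)*(-5 - 3)) = -((-1 - 10) + 2*(-3)*(-8)) = -(-11 + 48) = -1*37 = -37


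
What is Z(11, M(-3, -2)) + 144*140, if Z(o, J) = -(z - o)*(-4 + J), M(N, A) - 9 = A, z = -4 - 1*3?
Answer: 20214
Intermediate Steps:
z = -7 (z = -4 - 3 = -7)
M(N, A) = 9 + A
Z(o, J) = -(-7 - o)*(-4 + J)
Z(11, M(-3, -2)) + 144*140 = (-28 - 4*11 + 7*(9 - 2) + (9 - 2)*11) + 144*140 = (-28 - 44 + 7*7 + 7*11) + 20160 = (-28 - 44 + 49 + 77) + 20160 = 54 + 20160 = 20214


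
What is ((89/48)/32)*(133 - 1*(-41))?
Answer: 2581/256 ≈ 10.082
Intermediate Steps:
((89/48)/32)*(133 - 1*(-41)) = ((89*(1/48))*(1/32))*(133 + 41) = ((89/48)*(1/32))*174 = (89/1536)*174 = 2581/256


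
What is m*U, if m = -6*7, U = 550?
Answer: -23100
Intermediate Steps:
m = -42
m*U = -42*550 = -23100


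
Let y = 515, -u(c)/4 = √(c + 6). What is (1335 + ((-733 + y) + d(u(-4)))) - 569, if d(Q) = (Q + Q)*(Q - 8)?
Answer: 612 + 64*√2 ≈ 702.51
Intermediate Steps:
u(c) = -4*√(6 + c) (u(c) = -4*√(c + 6) = -4*√(6 + c))
d(Q) = 2*Q*(-8 + Q) (d(Q) = (2*Q)*(-8 + Q) = 2*Q*(-8 + Q))
(1335 + ((-733 + y) + d(u(-4)))) - 569 = (1335 + ((-733 + 515) + 2*(-4*√(6 - 4))*(-8 - 4*√(6 - 4)))) - 569 = (1335 + (-218 + 2*(-4*√2)*(-8 - 4*√2))) - 569 = (1335 + (-218 - 8*√2*(-8 - 4*√2))) - 569 = (1117 - 8*√2*(-8 - 4*√2)) - 569 = 548 - 8*√2*(-8 - 4*√2)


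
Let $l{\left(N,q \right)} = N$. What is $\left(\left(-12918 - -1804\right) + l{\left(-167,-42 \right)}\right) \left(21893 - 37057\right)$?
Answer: $171065084$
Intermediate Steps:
$\left(\left(-12918 - -1804\right) + l{\left(-167,-42 \right)}\right) \left(21893 - 37057\right) = \left(\left(-12918 - -1804\right) - 167\right) \left(21893 - 37057\right) = \left(\left(-12918 + 1804\right) - 167\right) \left(-15164\right) = \left(-11114 - 167\right) \left(-15164\right) = \left(-11281\right) \left(-15164\right) = 171065084$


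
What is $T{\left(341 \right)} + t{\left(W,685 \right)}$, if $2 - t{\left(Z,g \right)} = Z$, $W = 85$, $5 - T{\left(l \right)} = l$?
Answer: $-419$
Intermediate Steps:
$T{\left(l \right)} = 5 - l$
$t{\left(Z,g \right)} = 2 - Z$
$T{\left(341 \right)} + t{\left(W,685 \right)} = \left(5 - 341\right) + \left(2 - 85\right) = -336 - 83 = -419$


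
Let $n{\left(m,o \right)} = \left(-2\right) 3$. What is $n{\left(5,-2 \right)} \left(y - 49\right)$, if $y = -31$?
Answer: $480$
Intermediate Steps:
$n{\left(m,o \right)} = -6$
$n{\left(5,-2 \right)} \left(y - 49\right) = - 6 \left(-31 - 49\right) = \left(-6\right) \left(-80\right) = 480$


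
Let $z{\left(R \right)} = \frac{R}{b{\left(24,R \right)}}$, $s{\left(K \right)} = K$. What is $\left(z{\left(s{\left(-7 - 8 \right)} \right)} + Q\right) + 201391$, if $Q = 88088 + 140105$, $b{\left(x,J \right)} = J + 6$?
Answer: $\frac{1288757}{3} \approx 4.2959 \cdot 10^{5}$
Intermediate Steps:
$b{\left(x,J \right)} = 6 + J$
$z{\left(R \right)} = \frac{R}{6 + R}$
$Q = 228193$
$\left(z{\left(s{\left(-7 - 8 \right)} \right)} + Q\right) + 201391 = \left(\frac{-7 - 8}{6 - 15} + 228193\right) + 201391 = \left(- \frac{15}{6 - 15} + 228193\right) + 201391 = \left(- \frac{15}{-9} + 228193\right) + 201391 = \left(\left(-15\right) \left(- \frac{1}{9}\right) + 228193\right) + 201391 = \left(\frac{5}{3} + 228193\right) + 201391 = \frac{684584}{3} + 201391 = \frac{1288757}{3}$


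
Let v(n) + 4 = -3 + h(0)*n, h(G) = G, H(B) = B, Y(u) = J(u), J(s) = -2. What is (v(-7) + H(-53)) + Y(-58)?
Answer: -62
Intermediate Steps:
Y(u) = -2
v(n) = -7 (v(n) = -4 + (-3 + 0*n) = -4 + (-3 + 0) = -4 - 3 = -7)
(v(-7) + H(-53)) + Y(-58) = (-7 - 53) - 2 = -60 - 2 = -62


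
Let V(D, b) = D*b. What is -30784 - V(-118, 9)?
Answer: -29722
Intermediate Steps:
-30784 - V(-118, 9) = -30784 - (-118)*9 = -30784 - 1*(-1062) = -30784 + 1062 = -29722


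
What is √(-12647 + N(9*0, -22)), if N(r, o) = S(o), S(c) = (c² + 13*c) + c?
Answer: I*√12471 ≈ 111.67*I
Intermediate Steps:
S(c) = c² + 14*c
N(r, o) = o*(14 + o)
√(-12647 + N(9*0, -22)) = √(-12647 - 22*(14 - 22)) = √(-12647 - 22*(-8)) = √(-12647 + 176) = √(-12471) = I*√12471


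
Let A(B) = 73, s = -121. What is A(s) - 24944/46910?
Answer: 1699743/23455 ≈ 72.468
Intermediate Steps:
A(s) - 24944/46910 = 73 - 24944/46910 = 73 - 1*12472/23455 = 73 - 12472/23455 = 1699743/23455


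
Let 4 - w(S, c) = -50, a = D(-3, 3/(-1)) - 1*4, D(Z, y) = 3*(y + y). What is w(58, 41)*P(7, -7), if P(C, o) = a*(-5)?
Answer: 5940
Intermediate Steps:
D(Z, y) = 6*y (D(Z, y) = 3*(2*y) = 6*y)
a = -22 (a = 6*(3/(-1)) - 1*4 = 6*(3*(-1)) - 4 = 6*(-3) - 4 = -18 - 4 = -22)
w(S, c) = 54 (w(S, c) = 4 - 1*(-50) = 4 + 50 = 54)
P(C, o) = 110 (P(C, o) = -22*(-5) = 110)
w(58, 41)*P(7, -7) = 54*110 = 5940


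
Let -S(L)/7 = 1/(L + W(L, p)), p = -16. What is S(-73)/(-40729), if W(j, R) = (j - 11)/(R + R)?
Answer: -56/22930427 ≈ -2.4422e-6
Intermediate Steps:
W(j, R) = (-11 + j)/(2*R) (W(j, R) = (-11 + j)/((2*R)) = (-11 + j)*(1/(2*R)) = (-11 + j)/(2*R))
S(L) = -7/(11/32 + 31*L/32) (S(L) = -7/(L + (1/2)*(-11 + L)/(-16)) = -7/(L + (1/2)*(-1/16)*(-11 + L)) = -7/(L + (11/32 - L/32)) = -7/(11/32 + 31*L/32))
S(-73)/(-40729) = -224/(11 + 31*(-73))/(-40729) = -224/(11 - 2263)*(-1/40729) = -224/(-2252)*(-1/40729) = -224*(-1/2252)*(-1/40729) = (56/563)*(-1/40729) = -56/22930427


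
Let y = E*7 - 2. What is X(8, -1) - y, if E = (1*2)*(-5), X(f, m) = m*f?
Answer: 64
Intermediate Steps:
X(f, m) = f*m
E = -10 (E = 2*(-5) = -10)
y = -72 (y = -10*7 - 2 = -70 - 2 = -72)
X(8, -1) - y = 8*(-1) - 1*(-72) = -8 + 72 = 64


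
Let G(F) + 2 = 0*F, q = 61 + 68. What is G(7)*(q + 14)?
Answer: -286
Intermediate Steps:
q = 129
G(F) = -2 (G(F) = -2 + 0*F = -2 + 0 = -2)
G(7)*(q + 14) = -2*(129 + 14) = -2*143 = -286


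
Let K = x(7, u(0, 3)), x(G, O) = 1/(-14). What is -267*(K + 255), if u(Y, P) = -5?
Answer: -952923/14 ≈ -68066.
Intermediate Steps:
x(G, O) = -1/14
K = -1/14 ≈ -0.071429
-267*(K + 255) = -267*(-1/14 + 255) = -267*3569/14 = -952923/14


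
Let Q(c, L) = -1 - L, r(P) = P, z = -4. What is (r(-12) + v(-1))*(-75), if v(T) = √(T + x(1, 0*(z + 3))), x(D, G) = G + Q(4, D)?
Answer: 900 - 75*I*√3 ≈ 900.0 - 129.9*I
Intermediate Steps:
x(D, G) = -1 + G - D (x(D, G) = G + (-1 - D) = -1 + G - D)
v(T) = √(-2 + T) (v(T) = √(T + (-1 + 0*(-4 + 3) - 1*1)) = √(T + (-1 + 0*(-1) - 1)) = √(T + (-1 + 0 - 1)) = √(T - 2) = √(-2 + T))
(r(-12) + v(-1))*(-75) = (-12 + √(-2 - 1))*(-75) = (-12 + √(-3))*(-75) = (-12 + I*√3)*(-75) = 900 - 75*I*√3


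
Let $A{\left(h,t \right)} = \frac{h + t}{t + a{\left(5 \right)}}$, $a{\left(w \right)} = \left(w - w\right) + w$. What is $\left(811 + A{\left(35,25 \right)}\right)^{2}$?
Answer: $660969$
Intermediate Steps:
$a{\left(w \right)} = w$ ($a{\left(w \right)} = 0 + w = w$)
$A{\left(h,t \right)} = \frac{h + t}{5 + t}$ ($A{\left(h,t \right)} = \frac{h + t}{t + 5} = \frac{h + t}{5 + t}$)
$\left(811 + A{\left(35,25 \right)}\right)^{2} = \left(811 + \frac{35 + 25}{5 + 25}\right)^{2} = \left(811 + \frac{1}{30} \cdot 60\right)^{2} = \left(811 + 2\right)^{2} = 813^{2} = 660969$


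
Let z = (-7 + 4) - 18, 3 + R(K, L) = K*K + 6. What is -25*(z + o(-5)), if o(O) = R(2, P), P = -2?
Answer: 350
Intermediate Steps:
R(K, L) = 3 + K**2 (R(K, L) = -3 + (K*K + 6) = -3 + (K**2 + 6) = -3 + (6 + K**2) = 3 + K**2)
z = -21 (z = -3 - 18 = -21)
o(O) = 7 (o(O) = 3 + 2**2 = 3 + 4 = 7)
-25*(z + o(-5)) = -25*(-21 + 7) = -25*(-14) = 350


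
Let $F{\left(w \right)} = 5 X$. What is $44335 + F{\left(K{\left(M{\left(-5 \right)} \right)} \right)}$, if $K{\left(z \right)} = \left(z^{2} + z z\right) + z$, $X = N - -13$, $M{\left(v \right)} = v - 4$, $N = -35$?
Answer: $44225$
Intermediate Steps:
$M{\left(v \right)} = -4 + v$
$X = -22$ ($X = -35 - -13 = -35 + 13 = -22$)
$K{\left(z \right)} = z + 2 z^{2}$ ($K{\left(z \right)} = \left(z^{2} + z^{2}\right) + z = 2 z^{2} + z = z + 2 z^{2}$)
$F{\left(w \right)} = -110$ ($F{\left(w \right)} = 5 \left(-22\right) = -110$)
$44335 + F{\left(K{\left(M{\left(-5 \right)} \right)} \right)} = 44335 - 110 = 44225$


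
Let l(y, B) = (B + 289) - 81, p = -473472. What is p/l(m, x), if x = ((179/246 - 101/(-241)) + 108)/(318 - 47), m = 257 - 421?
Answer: -7607040728832/3348304121 ≈ -2271.9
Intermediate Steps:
m = -164
x = 6470873/16066506 (x = ((179*(1/246) - 101*(-1/241)) + 108)/271 = ((179/246 + 101/241) + 108)*(1/271) = (67985/59286 + 108)*(1/271) = (6470873/59286)*(1/271) = 6470873/16066506 ≈ 0.40276)
l(y, B) = 208 + B (l(y, B) = (289 + B) - 81 = 208 + B)
p/l(m, x) = -473472/(208 + 6470873/16066506) = -473472/3348304121/16066506 = -473472*16066506/3348304121 = -7607040728832/3348304121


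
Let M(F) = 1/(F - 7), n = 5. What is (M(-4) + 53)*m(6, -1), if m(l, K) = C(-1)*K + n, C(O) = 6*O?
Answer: 582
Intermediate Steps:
m(l, K) = 5 - 6*K (m(l, K) = (6*(-1))*K + 5 = -6*K + 5 = 5 - 6*K)
M(F) = 1/(-7 + F)
(M(-4) + 53)*m(6, -1) = (1/(-7 - 4) + 53)*(5 - 6*(-1)) = (1/(-11) + 53)*(5 + 6) = (-1/11 + 53)*11 = (582/11)*11 = 582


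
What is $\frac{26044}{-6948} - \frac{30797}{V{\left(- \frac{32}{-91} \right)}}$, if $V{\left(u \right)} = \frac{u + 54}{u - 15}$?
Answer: $\frac{71275817131}{8591202} \approx 8296.4$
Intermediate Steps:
$V{\left(u \right)} = \frac{54 + u}{-15 + u}$
$\frac{26044}{-6948} - \frac{30797}{V{\left(- \frac{32}{-91} \right)}} = \frac{26044}{-6948} - \frac{30797}{\frac{1}{-15 - \frac{32}{-91}} \left(54 - \frac{32}{-91}\right)} = 26044 \left(- \frac{1}{6948}\right) - \frac{30797}{\frac{1}{-15 - - \frac{32}{91}} \left(54 - - \frac{32}{91}\right)} = - \frac{6511}{1737} - \frac{30797}{\frac{1}{-15 + \frac{32}{91}} \left(54 + \frac{32}{91}\right)} = - \frac{6511}{1737} - \frac{30797}{\frac{1}{- \frac{1333}{91}} \cdot \frac{4946}{91}} = - \frac{6511}{1737} - \frac{30797}{\left(- \frac{91}{1333}\right) \frac{4946}{91}} = - \frac{6511}{1737} - \frac{30797}{- \frac{4946}{1333}} = - \frac{6511}{1737} - - \frac{41052401}{4946} = - \frac{6511}{1737} + \frac{41052401}{4946} = \frac{71275817131}{8591202}$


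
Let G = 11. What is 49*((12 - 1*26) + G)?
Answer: -147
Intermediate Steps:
49*((12 - 1*26) + G) = 49*((12 - 1*26) + 11) = 49*((12 - 26) + 11) = 49*(-14 + 11) = 49*(-3) = -147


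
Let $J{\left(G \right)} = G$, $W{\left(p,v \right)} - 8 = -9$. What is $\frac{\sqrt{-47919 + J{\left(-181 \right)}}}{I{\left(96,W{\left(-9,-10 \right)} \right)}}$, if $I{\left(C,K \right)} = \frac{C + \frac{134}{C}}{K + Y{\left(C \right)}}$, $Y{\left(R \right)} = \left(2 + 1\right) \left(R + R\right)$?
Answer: $\frac{11040 i \sqrt{481}}{187} \approx 1294.8 i$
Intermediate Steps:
$W{\left(p,v \right)} = -1$ ($W{\left(p,v \right)} = 8 - 9 = -1$)
$Y{\left(R \right)} = 6 R$ ($Y{\left(R \right)} = 3 \cdot 2 R = 6 R$)
$I{\left(C,K \right)} = \frac{C + \frac{134}{C}}{K + 6 C}$
$\frac{\sqrt{-47919 + J{\left(-181 \right)}}}{I{\left(96,W{\left(-9,-10 \right)} \right)}} = \frac{\sqrt{-47919 - 181}}{\frac{1}{96} \frac{1}{-1 + 6 \cdot 96} \left(134 + 96^{2}\right)} = \frac{\sqrt{-48100}}{\frac{1}{96} \frac{1}{-1 + 576} \left(134 + 9216\right)} = \frac{10 i \sqrt{481}}{\frac{1}{96} \cdot \frac{1}{575} \cdot 9350} = \frac{10 i \sqrt{481}}{\frac{187}{1104}} = 10 i \sqrt{481} \cdot \frac{1104}{187} = \frac{11040 i \sqrt{481}}{187}$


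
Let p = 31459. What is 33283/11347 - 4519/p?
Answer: 995772804/356965273 ≈ 2.7896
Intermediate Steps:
33283/11347 - 4519/p = 33283/11347 - 4519/31459 = 995772804/356965273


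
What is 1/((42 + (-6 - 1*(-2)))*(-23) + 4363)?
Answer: 1/3489 ≈ 0.00028661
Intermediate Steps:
1/((42 + (-6 - 1*(-2)))*(-23) + 4363) = 1/((42 + (-6 + 2))*(-23) + 4363) = 1/((42 - 4)*(-23) + 4363) = 1/(38*(-23) + 4363) = 1/(-874 + 4363) = 1/3489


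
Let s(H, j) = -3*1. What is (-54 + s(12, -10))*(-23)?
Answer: 1311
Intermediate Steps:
s(H, j) = -3
(-54 + s(12, -10))*(-23) = (-54 - 3)*(-23) = -57*(-23) = 1311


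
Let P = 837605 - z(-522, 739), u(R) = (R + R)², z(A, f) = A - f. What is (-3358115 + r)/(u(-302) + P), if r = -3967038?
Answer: -7325153/1203682 ≈ -6.0856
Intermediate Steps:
u(R) = 4*R² (u(R) = (2*R)² = 4*R²)
P = 838866 (P = 837605 - (-522 - 1*739) = 837605 - (-522 - 739) = 837605 - 1*(-1261) = 837605 + 1261 = 838866)
(-3358115 + r)/(u(-302) + P) = (-3358115 - 3967038)/(4*(-302)² + 838866) = -7325153/(4*91204 + 838866) = -7325153/(364816 + 838866) = -7325153/1203682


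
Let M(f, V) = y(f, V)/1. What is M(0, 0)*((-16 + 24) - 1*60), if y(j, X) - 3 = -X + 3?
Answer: -312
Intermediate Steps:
y(j, X) = 6 - X (y(j, X) = 3 + (-X + 3) = 3 + (3 - X) = 6 - X)
M(f, V) = 6 - V (M(f, V) = (6 - V)/1 = (6 - V)*1 = 6 - V)
M(0, 0)*((-16 + 24) - 1*60) = (6 - 1*0)*((-16 + 24) - 1*60) = (6 + 0)*(8 - 60) = 6*(-52) = -312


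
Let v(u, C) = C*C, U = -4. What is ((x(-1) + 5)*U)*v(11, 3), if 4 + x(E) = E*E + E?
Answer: -36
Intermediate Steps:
v(u, C) = C²
x(E) = -4 + E + E² (x(E) = -4 + (E*E + E) = -4 + (E² + E) = -4 + (E + E²) = -4 + E + E²)
((x(-1) + 5)*U)*v(11, 3) = (((-4 - 1 + (-1)²) + 5)*(-4))*3² = (((-4 - 1 + 1) + 5)*(-4))*9 = ((-4 + 5)*(-4))*9 = (1*(-4))*9 = -4*9 = -36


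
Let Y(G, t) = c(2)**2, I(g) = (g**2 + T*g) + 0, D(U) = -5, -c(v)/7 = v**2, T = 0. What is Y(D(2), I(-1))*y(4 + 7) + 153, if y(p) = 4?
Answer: 3289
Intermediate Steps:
c(v) = -7*v**2
I(g) = g**2 (I(g) = (g**2 + 0*g) + 0 = (g**2 + 0) + 0 = g**2 + 0 = g**2)
Y(G, t) = 784 (Y(G, t) = (-7*2**2)**2 = (-7*4)**2 = (-28)**2 = 784)
Y(D(2), I(-1))*y(4 + 7) + 153 = 784*4 + 153 = 3136 + 153 = 3289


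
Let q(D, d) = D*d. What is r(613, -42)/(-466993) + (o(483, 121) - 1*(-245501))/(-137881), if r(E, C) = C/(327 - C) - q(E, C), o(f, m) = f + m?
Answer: -14572939238059/7919903805459 ≈ -1.8400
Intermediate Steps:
r(E, C) = C/(327 - C) - C*E (r(E, C) = C/(327 - C) - E*C = C/(327 - C) - C*E)
r(613, -42)/(-466993) + (o(483, 121) - 1*(-245501))/(-137881) = -42*(-1 + 327*613 - 1*(-42)*613)/(-327 - 42)/(-466993) + ((483 + 121) - 1*(-245501))/(-137881) = -42*(-1 + 200451 + 25746)/(-369)*(-1/466993) + (604 + 245501)*(-1/137881) = -42*(-1/369)*226196*(-1/466993) + 246105*(-1/137881) = (3166744/123)*(-1/466993) - 246105/137881 = -3166744/57440139 - 246105/137881 = -14572939238059/7919903805459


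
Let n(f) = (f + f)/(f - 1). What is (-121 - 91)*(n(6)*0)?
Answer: 0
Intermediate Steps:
n(f) = 2*f/(-1 + f) (n(f) = (2*f)/(-1 + f) = 2*f/(-1 + f))
(-121 - 91)*(n(6)*0) = (-121 - 91)*((2*6/(-1 + 6))*0) = -212*2*6/5*0 = -212*2*6*(⅕)*0 = -2544*0/5 = -212*0 = 0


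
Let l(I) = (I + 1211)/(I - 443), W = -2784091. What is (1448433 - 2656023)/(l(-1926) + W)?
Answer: 1430390355/3297755432 ≈ 0.43375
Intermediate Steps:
l(I) = (1211 + I)/(-443 + I)
(1448433 - 2656023)/(l(-1926) + W) = (1448433 - 2656023)/((1211 - 1926)/(-443 - 1926) - 2784091) = -1207590/(-715/(-2369) - 2784091) = -1207590/(-1/2369*(-715) - 2784091) = -1207590/(715/2369 - 2784091) = -1207590/(-6595510864/2369) = -1207590*(-2369/6595510864) = 1430390355/3297755432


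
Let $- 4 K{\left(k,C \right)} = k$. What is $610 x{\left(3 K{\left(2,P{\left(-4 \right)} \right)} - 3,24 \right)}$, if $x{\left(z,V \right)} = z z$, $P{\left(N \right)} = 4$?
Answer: $\frac{24705}{2} \approx 12353.0$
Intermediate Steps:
$K{\left(k,C \right)} = - \frac{k}{4}$
$x{\left(z,V \right)} = z^{2}$
$610 x{\left(3 K{\left(2,P{\left(-4 \right)} \right)} - 3,24 \right)} = 610 \left(3 \left(\left(- \frac{1}{4}\right) 2\right) - 3\right)^{2} = 610 \left(3 \left(- \frac{1}{2}\right) - 3\right)^{2} = 610 \left(- \frac{3}{2} - 3\right)^{2} = 610 \left(- \frac{9}{2}\right)^{2} = 610 \cdot \frac{81}{4} = \frac{24705}{2}$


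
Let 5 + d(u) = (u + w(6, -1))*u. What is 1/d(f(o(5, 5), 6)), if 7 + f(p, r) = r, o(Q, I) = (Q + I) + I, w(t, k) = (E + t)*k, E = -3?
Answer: -1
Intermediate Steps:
w(t, k) = k*(-3 + t) (w(t, k) = (-3 + t)*k = k*(-3 + t))
o(Q, I) = Q + 2*I (o(Q, I) = (I + Q) + I = Q + 2*I)
f(p, r) = -7 + r
d(u) = -5 + u*(-3 + u) (d(u) = -5 + (u - (-3 + 6))*u = -5 + (u - 1*3)*u = -5 + (u - 3)*u = -5 + (-3 + u)*u = -5 + u*(-3 + u))
1/d(f(o(5, 5), 6)) = 1/(-5 + (-7 + 6)² - 3*(-7 + 6)) = 1/(-5 + (-1)² - 3*(-1)) = 1/(-5 + 1 + 3) = 1/(-1) = -1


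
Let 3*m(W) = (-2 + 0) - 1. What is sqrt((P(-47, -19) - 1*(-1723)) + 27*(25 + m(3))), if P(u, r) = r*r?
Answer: 2*sqrt(683) ≈ 52.269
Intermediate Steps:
m(W) = -1 (m(W) = ((-2 + 0) - 1)/3 = (-2 - 1)/3 = (1/3)*(-3) = -1)
P(u, r) = r**2
sqrt((P(-47, -19) - 1*(-1723)) + 27*(25 + m(3))) = sqrt(((-19)**2 - 1*(-1723)) + 27*(25 - 1)) = sqrt((361 + 1723) + 27*24) = sqrt(2084 + 648) = sqrt(2732) = 2*sqrt(683)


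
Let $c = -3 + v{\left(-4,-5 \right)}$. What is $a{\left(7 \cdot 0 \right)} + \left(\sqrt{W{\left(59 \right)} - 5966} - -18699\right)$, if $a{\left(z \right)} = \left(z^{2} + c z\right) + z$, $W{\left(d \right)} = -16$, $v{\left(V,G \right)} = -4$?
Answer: $18699 + i \sqrt{5982} \approx 18699.0 + 77.343 i$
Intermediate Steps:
$c = -7$ ($c = -3 - 4 = -7$)
$a{\left(z \right)} = z^{2} - 6 z$ ($a{\left(z \right)} = \left(z^{2} - 7 z\right) + z = z^{2} - 6 z$)
$a{\left(7 \cdot 0 \right)} + \left(\sqrt{W{\left(59 \right)} - 5966} - -18699\right) = 7 \cdot 0 \left(-6 + 7 \cdot 0\right) + \left(\sqrt{-16 - 5966} - -18699\right) = 0 \left(-6 + 0\right) + \left(\sqrt{-5982} + 18699\right) = 0 \left(-6\right) + \left(i \sqrt{5982} + 18699\right) = 0 + \left(18699 + i \sqrt{5982}\right) = 18699 + i \sqrt{5982}$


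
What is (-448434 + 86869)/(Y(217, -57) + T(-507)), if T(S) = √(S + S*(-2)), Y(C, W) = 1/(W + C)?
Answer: 57850400/12979199 - 120328832000*√3/12979199 ≈ -16053.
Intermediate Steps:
Y(C, W) = 1/(C + W)
T(S) = √(-S) (T(S) = √(S - 2*S) = √(-S))
(-448434 + 86869)/(Y(217, -57) + T(-507)) = (-448434 + 86869)/(1/(217 - 57) + √(-1*(-507))) = -361565/(1/160 + √507) = -361565/(1/160 + 13*√3)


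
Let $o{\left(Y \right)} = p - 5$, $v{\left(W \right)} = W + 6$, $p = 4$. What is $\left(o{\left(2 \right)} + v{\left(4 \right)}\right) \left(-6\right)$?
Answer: $-54$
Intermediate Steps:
$v{\left(W \right)} = 6 + W$
$o{\left(Y \right)} = -1$ ($o{\left(Y \right)} = 4 - 5 = -1$)
$\left(o{\left(2 \right)} + v{\left(4 \right)}\right) \left(-6\right) = \left(-1 + \left(6 + 4\right)\right) \left(-6\right) = \left(-1 + 10\right) \left(-6\right) = 9 \left(-6\right) = -54$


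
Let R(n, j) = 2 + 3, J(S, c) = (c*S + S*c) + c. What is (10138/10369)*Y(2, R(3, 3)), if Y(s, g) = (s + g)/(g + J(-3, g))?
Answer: -35483/103690 ≈ -0.34220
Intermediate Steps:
J(S, c) = c + 2*S*c (J(S, c) = (S*c + S*c) + c = 2*S*c + c = c + 2*S*c)
R(n, j) = 5
Y(s, g) = -(g + s)/(4*g) (Y(s, g) = (s + g)/(g + g*(1 + 2*(-3))) = (g + s)/(g + g*(1 - 6)) = (g + s)/(g + g*(-5)) = (g + s)/(g - 5*g) = (g + s)/((-4*g)) = (g + s)*(-1/(4*g)) = -(g + s)/(4*g))
(10138/10369)*Y(2, R(3, 3)) = (10138/10369)*((¼)*(-1*5 - 1*2)/5) = (10138*(1/10369))*((¼)*(⅕)*(-5 - 2)) = 10138*((¼)*(⅕)*(-7))/10369 = (10138/10369)*(-7/20) = -35483/103690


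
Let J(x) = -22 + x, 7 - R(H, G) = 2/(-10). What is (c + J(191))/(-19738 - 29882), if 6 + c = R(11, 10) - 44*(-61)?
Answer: -4757/82700 ≈ -0.057521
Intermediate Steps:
R(H, G) = 36/5 (R(H, G) = 7 - 2/(-10) = 7 - 2*(-1)/10 = 7 - 1*(-⅕) = 7 + ⅕ = 36/5)
c = 13426/5 (c = -6 + (36/5 - 44*(-61)) = -6 + (36/5 + 2684) = -6 + 13456/5 = 13426/5 ≈ 2685.2)
(c + J(191))/(-19738 - 29882) = (13426/5 + (-22 + 191))/(-19738 - 29882) = (13426/5 + 169)/(-49620) = (14271/5)*(-1/49620) = -4757/82700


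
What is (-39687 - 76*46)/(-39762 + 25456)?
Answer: 43183/14306 ≈ 3.0185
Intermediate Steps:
(-39687 - 76*46)/(-39762 + 25456) = (-39687 - 3496)/(-14306) = -43183*(-1/14306) = 43183/14306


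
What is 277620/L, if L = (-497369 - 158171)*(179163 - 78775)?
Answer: -13881/3290417476 ≈ -4.2186e-6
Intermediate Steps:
L = -65808349520 (L = -655540*100388 = -65808349520)
277620/L = 277620/(-65808349520) = 277620*(-1/65808349520) = -13881/3290417476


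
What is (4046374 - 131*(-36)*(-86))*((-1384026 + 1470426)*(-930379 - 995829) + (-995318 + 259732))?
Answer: -605920195936255228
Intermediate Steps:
(4046374 - 131*(-36)*(-86))*((-1384026 + 1470426)*(-930379 - 995829) + (-995318 + 259732)) = (4046374 + 4716*(-86))*(86400*(-1926208) - 735586) = (4046374 - 405576)*(-166424371200 - 735586) = 3640798*(-166425106786) = -605920195936255228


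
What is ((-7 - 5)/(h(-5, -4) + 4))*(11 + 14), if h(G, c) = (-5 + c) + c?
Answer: 100/3 ≈ 33.333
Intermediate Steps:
h(G, c) = -5 + 2*c
((-7 - 5)/(h(-5, -4) + 4))*(11 + 14) = ((-7 - 5)/((-5 + 2*(-4)) + 4))*(11 + 14) = -12/((-5 - 8) + 4)*25 = -12/(-13 + 4)*25 = -12/(-9)*25 = -12*(-⅑)*25 = (4/3)*25 = 100/3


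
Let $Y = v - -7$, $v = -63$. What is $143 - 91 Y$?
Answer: $5239$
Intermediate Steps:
$Y = -56$ ($Y = -63 - -7 = -63 + 7 = -56$)
$143 - 91 Y = 143 - -5096 = 143 + 5096 = 5239$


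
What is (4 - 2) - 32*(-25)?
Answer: 802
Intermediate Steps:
(4 - 2) - 32*(-25) = 2 + 800 = 802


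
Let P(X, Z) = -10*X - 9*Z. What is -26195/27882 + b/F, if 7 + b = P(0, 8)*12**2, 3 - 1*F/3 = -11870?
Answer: -407438485/331042986 ≈ -1.2308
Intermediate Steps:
F = 35619 (F = 9 - 3*(-11870) = 9 + 35610 = 35619)
b = -10375 (b = -7 + (-10*0 - 9*8)*12**2 = -7 + (0 - 72)*144 = -7 - 72*144 = -7 - 10368 = -10375)
-26195/27882 + b/F = -26195/27882 - 10375/35619 = -407438485/331042986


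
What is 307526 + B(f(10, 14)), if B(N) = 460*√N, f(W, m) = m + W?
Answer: 307526 + 920*√6 ≈ 3.0978e+5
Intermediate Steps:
f(W, m) = W + m
307526 + B(f(10, 14)) = 307526 + 460*√(10 + 14) = 307526 + 460*√24 = 307526 + 460*(2*√6) = 307526 + 920*√6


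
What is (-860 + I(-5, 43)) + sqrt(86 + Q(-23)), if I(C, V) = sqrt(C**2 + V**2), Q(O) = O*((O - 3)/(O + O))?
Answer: -860 + sqrt(73) + sqrt(1874) ≈ -808.17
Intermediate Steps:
Q(O) = -3/2 + O/2 (Q(O) = O*((-3 + O)/((2*O))) = O*((-3 + O)*(1/(2*O))) = O*((-3 + O)/(2*O)) = -3/2 + O/2)
(-860 + I(-5, 43)) + sqrt(86 + Q(-23)) = (-860 + sqrt((-5)**2 + 43**2)) + sqrt(86 + (-3/2 + (1/2)*(-23))) = (-860 + sqrt(25 + 1849)) + sqrt(86 + (-3/2 - 23/2)) = (-860 + sqrt(1874)) + sqrt(86 - 13) = (-860 + sqrt(1874)) + sqrt(73) = -860 + sqrt(73) + sqrt(1874)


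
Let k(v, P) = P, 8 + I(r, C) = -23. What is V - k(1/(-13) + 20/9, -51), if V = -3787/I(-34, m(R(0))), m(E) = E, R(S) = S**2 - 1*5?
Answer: 5368/31 ≈ 173.16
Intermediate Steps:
R(S) = -5 + S**2 (R(S) = S**2 - 5 = -5 + S**2)
I(r, C) = -31 (I(r, C) = -8 - 23 = -31)
V = 3787/31 (V = -3787/(-31) = -3787*(-1/31) = 3787/31 ≈ 122.16)
V - k(1/(-13) + 20/9, -51) = 3787/31 - 1*(-51) = 3787/31 + 51 = 5368/31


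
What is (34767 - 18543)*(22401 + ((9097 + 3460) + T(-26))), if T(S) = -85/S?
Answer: 567211632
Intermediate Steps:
(34767 - 18543)*(22401 + ((9097 + 3460) + T(-26))) = (34767 - 18543)*(22401 + ((9097 + 3460) - 85/(-26))) = 16224*(22401 + (12557 - 85*(-1/26))) = 16224*(22401 + (12557 + 85/26)) = 16224*(22401 + 326567/26) = 16224*(908993/26) = 567211632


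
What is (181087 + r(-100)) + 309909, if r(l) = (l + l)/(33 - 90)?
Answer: 27986972/57 ≈ 4.9100e+5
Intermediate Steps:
r(l) = -2*l/57 (r(l) = (2*l)/(-57) = (2*l)*(-1/57) = -2*l/57)
(181087 + r(-100)) + 309909 = (181087 - 2/57*(-100)) + 309909 = (181087 + 200/57) + 309909 = 10322159/57 + 309909 = 27986972/57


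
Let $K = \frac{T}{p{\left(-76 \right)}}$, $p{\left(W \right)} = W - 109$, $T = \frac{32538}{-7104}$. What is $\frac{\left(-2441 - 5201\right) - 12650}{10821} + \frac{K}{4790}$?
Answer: $- \frac{7096780061639}{3784470171200} \approx -1.8752$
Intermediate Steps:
$T = - \frac{5423}{1184}$ ($T = 32538 \left(- \frac{1}{7104}\right) = - \frac{5423}{1184} \approx -4.5802$)
$p{\left(W \right)} = -109 + W$ ($p{\left(W \right)} = W - 109 = -109 + W$)
$K = \frac{5423}{219040}$ ($K = - \frac{5423}{1184 \left(-109 - 76\right)} = - \frac{5423}{1184 \left(-185\right)} = \left(- \frac{5423}{1184}\right) \left(- \frac{1}{185}\right) = \frac{5423}{219040} \approx 0.024758$)
$\frac{\left(-2441 - 5201\right) - 12650}{10821} + \frac{K}{4790} = \frac{\left(-2441 - 5201\right) - 12650}{10821} + \frac{5423}{219040 \cdot 4790} = \left(-7642 - 12650\right) \frac{1}{10821} + \frac{5423}{219040} \cdot \frac{1}{4790} = \left(-20292\right) \frac{1}{10821} + \frac{5423}{1049201600} = - \frac{6764}{3607} + \frac{5423}{1049201600} = - \frac{7096780061639}{3784470171200}$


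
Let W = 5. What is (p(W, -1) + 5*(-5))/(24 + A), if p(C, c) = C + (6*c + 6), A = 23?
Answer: -20/47 ≈ -0.42553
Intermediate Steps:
p(C, c) = 6 + C + 6*c (p(C, c) = C + (6 + 6*c) = 6 + C + 6*c)
(p(W, -1) + 5*(-5))/(24 + A) = ((6 + 5 + 6*(-1)) + 5*(-5))/(24 + 23) = ((6 + 5 - 6) - 25)/47 = (5 - 25)/47 = (1/47)*(-20) = -20/47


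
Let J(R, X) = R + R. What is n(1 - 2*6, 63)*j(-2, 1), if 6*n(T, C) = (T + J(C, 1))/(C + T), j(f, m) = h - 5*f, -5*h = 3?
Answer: 1081/312 ≈ 3.4647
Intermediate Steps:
h = -⅗ (h = -⅕*3 = -⅗ ≈ -0.60000)
J(R, X) = 2*R
j(f, m) = -⅗ - 5*f
n(T, C) = (T + 2*C)/(6*(C + T)) (n(T, C) = ((T + 2*C)/(C + T))/6 = (T + 2*C)/(6*(C + T)))
n(1 - 2*6, 63)*j(-2, 1) = (((⅓)*63 + (1 - 2*6)/6)/(63 + (1 - 2*6)))*(-⅗ - 5*(-2)) = ((21 + (1 - 12)/6)/(63 + (1 - 12)))*(-⅗ + 10) = ((21 + (⅙)*(-11))/(63 - 11))*(47/5) = ((21 - 11/6)/52)*(47/5) = ((1/52)*(115/6))*(47/5) = (115/312)*(47/5) = 1081/312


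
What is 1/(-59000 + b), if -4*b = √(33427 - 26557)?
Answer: -94400/5569599313 + 2*√6870/27847996565 ≈ -1.6943e-5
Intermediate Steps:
b = -√6870/4 (b = -√(33427 - 26557)/4 = -√6870/4 ≈ -20.721)
1/(-59000 + b) = 1/(-59000 - √6870/4)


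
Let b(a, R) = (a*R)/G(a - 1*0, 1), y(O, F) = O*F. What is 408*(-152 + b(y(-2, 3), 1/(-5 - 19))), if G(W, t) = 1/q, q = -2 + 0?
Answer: -62220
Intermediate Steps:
y(O, F) = F*O
q = -2
G(W, t) = -½ (G(W, t) = 1/(-2) = -½)
b(a, R) = -2*R*a (b(a, R) = (a*R)/(-½) = (R*a)*(-2) = -2*R*a)
408*(-152 + b(y(-2, 3), 1/(-5 - 19))) = 408*(-152 - 2*3*(-2)/(-5 - 19)) = 408*(-152 - 2*(-6)/(-24)) = 408*(-152 - 2*(-1/24)*(-6)) = 408*(-152 - ½) = 408*(-305/2) = -62220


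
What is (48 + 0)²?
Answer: 2304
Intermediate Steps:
(48 + 0)² = 48² = 2304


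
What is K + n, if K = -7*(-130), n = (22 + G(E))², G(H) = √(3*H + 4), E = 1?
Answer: 1401 + 44*√7 ≈ 1517.4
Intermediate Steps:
G(H) = √(4 + 3*H)
n = (22 + √7)² (n = (22 + √(4 + 3*1))² = (22 + √(4 + 3))² = (22 + √7)² ≈ 607.41)
K = 910
K + n = 910 + (22 + √7)²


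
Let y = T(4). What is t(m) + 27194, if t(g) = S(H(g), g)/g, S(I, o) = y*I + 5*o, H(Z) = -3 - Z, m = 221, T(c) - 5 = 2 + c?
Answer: 6008515/221 ≈ 27188.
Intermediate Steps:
T(c) = 7 + c (T(c) = 5 + (2 + c) = 7 + c)
y = 11 (y = 7 + 4 = 11)
S(I, o) = 5*o + 11*I (S(I, o) = 11*I + 5*o = 5*o + 11*I)
t(g) = (-33 - 6*g)/g (t(g) = (5*g + 11*(-3 - g))/g = (5*g + (-33 - 11*g))/g = (-33 - 6*g)/g)
t(m) + 27194 = (-6 - 33/221) + 27194 = -1359/221 + 27194 = 6008515/221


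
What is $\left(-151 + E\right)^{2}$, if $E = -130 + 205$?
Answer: $5776$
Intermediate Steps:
$E = 75$
$\left(-151 + E\right)^{2} = \left(-151 + 75\right)^{2} = \left(-76\right)^{2} = 5776$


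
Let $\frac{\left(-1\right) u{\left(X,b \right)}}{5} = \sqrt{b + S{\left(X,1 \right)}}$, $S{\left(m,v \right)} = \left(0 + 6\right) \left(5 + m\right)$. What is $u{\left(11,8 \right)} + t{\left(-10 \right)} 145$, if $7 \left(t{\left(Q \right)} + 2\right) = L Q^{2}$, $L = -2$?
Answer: $- \frac{31030}{7} - 10 \sqrt{26} \approx -4483.8$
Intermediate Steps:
$S{\left(m,v \right)} = 30 + 6 m$ ($S{\left(m,v \right)} = 6 \left(5 + m\right) = 30 + 6 m$)
$t{\left(Q \right)} = -2 - \frac{2 Q^{2}}{7}$ ($t{\left(Q \right)} = -2 + \frac{\left(-2\right) Q^{2}}{7} = -2 - \frac{2 Q^{2}}{7}$)
$u{\left(X,b \right)} = - 5 \sqrt{30 + b + 6 X}$ ($u{\left(X,b \right)} = - 5 \sqrt{b + \left(30 + 6 X\right)} = - 5 \sqrt{30 + b + 6 X}$)
$u{\left(11,8 \right)} + t{\left(-10 \right)} 145 = - 5 \sqrt{30 + 8 + 6 \cdot 11} + \left(-2 - \frac{2 \left(-10\right)^{2}}{7}\right) 145 = - 5 \sqrt{30 + 8 + 66} + \left(-2 - \frac{200}{7}\right) 145 = - 5 \sqrt{104} + \left(-2 - \frac{200}{7}\right) 145 = - 5 \cdot 2 \sqrt{26} - \frac{31030}{7} = - 10 \sqrt{26} - \frac{31030}{7} = - \frac{31030}{7} - 10 \sqrt{26}$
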